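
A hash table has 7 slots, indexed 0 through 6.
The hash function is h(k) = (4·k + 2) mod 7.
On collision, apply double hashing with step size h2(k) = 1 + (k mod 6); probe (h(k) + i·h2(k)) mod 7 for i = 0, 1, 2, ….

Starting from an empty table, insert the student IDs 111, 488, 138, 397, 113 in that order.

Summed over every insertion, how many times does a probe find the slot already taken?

111: h=5 → slot 5
488: h=1 → slot 1
138: h=1, h2=1, probe 1,2 → slot 2
397: h=1, h2=2, probe 1,3 → slot 3
113: h=6 → slot 6
Table: [-, 488, 138, 397, -, 111, 113]

2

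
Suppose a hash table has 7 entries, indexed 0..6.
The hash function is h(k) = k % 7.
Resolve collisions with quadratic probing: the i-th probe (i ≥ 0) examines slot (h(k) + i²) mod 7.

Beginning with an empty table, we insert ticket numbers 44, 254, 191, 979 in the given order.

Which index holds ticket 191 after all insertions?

44: h=2 => slot 2
254: h=2, probe 2,3 => slot 3
191: h=2, probe 2,3,6 => slot 6
979: h=6, probe 6,0 => slot 0
Table: [979, —, 44, 254, —, —, 191]

6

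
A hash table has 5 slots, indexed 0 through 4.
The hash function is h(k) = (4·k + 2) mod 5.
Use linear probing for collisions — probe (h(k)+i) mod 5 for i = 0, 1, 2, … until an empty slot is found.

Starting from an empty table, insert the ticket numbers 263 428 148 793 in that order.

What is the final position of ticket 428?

0

263 hashes to 4; slot 4 is free => place at 4.
428 hashes to 4; 4 taken => place at 0.
148 hashes to 4; 4,0 taken => place at 1.
793 hashes to 4; 4,0,1 taken => place at 2.
Table: [428, 148, 793, ∅, 263]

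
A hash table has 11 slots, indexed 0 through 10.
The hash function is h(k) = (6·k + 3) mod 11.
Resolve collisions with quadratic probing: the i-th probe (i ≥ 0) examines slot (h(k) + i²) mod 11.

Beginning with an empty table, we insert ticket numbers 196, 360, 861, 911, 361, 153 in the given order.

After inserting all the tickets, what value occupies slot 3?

911

196 hashes to 2; slot 2 is free => place at 2.
360 hashes to 7; slot 7 is free => place at 7.
861 hashes to 10; slot 10 is free => place at 10.
911 hashes to 2; 2 taken => place at 3.
361 hashes to 2; 2,3 taken => place at 6.
153 hashes to 8; slot 8 is free => place at 8.
Table: [—, —, 196, 911, —, —, 361, 360, 153, —, 861]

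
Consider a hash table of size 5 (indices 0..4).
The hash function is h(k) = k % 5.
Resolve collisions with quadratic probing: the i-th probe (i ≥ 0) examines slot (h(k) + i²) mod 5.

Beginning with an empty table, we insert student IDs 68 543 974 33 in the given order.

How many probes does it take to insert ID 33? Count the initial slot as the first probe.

3

68: h=3 -> slot 3
543: h=3, probe 3,4 -> slot 4
974: h=4, probe 4,0 -> slot 0
33: h=3, probe 3,4,2 -> slot 2
Table: [974, ∅, 33, 68, 543]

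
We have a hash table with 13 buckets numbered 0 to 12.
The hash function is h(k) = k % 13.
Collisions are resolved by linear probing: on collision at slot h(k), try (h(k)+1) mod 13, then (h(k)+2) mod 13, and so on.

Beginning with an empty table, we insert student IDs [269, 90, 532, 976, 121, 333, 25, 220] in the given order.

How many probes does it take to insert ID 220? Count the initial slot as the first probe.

5

Insert 269: h=9, slot 9 empty → index 9.
Insert 90: h=12, slot 12 empty → index 12.
Insert 532: h=12, slot 12 occupied → index 0.
Insert 976: h=1, slot 1 empty → index 1.
Insert 121: h=4, slot 4 empty → index 4.
Insert 333: h=8, slot 8 empty → index 8.
Insert 25: h=12, slots 12,0,1 occupied → index 2.
Insert 220: h=12, slots 12,0,1,2 occupied → index 3.
Table: [532, 976, 25, 220, 121, _, _, _, 333, 269, _, _, 90]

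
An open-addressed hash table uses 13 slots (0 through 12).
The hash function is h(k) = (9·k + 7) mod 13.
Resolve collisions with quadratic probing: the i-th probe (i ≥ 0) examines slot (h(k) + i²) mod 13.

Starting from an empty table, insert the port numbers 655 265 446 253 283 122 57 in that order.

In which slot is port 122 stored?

Insert 655: h=0, slot 0 empty => index 0.
Insert 265: h=0, slot 0 occupied => index 1.
Insert 446: h=4, slot 4 empty => index 4.
Insert 253: h=9, slot 9 empty => index 9.
Insert 283: h=6, slot 6 empty => index 6.
Insert 122: h=0, slots 0,1,4,9 occupied => index 3.
Insert 57: h=0, slots 0,1,4,9,3 occupied => index 12.
Table: [655, 265, _, 122, 446, _, 283, _, _, 253, _, _, 57]

3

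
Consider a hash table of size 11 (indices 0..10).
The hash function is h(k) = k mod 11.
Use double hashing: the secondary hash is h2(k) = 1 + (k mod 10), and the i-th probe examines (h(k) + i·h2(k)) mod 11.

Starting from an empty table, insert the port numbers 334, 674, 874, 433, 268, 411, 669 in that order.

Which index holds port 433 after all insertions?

Insert 334: h=4, slot 4 empty -> index 4.
Insert 674: h=3, slot 3 empty -> index 3.
Insert 874: h=5, slot 5 empty -> index 5.
Insert 433: h=4, h2=4, slot 4 occupied -> index 8.
Insert 268: h=4, h2=9, slot 4 occupied -> index 2.
Insert 411: h=4, h2=2, slot 4 occupied -> index 6.
Insert 669: h=9, slot 9 empty -> index 9.
Table: [—, —, 268, 674, 334, 874, 411, —, 433, 669, —]

8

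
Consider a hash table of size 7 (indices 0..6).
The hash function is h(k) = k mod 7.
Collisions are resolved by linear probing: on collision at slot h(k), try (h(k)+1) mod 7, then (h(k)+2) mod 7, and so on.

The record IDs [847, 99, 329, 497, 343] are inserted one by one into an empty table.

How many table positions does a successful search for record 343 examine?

847 hashes to 0; slot 0 is free → place at 0.
99 hashes to 1; slot 1 is free → place at 1.
329 hashes to 0; 0,1 taken → place at 2.
497 hashes to 0; 0,1,2 taken → place at 3.
343 hashes to 0; 0,1,2,3 taken → place at 4.
Table: [847, 99, 329, 497, 343, -, -]
Lookup 343: h=0, probe 0,1,2,3,4 → found at 4.

5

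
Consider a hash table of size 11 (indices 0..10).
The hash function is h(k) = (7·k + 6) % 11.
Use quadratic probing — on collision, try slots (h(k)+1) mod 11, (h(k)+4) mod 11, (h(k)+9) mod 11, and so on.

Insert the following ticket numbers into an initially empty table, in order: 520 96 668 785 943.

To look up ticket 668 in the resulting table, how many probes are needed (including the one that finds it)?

2

520: h=5 → slot 5
96: h=7 → slot 7
668: h=7, probe 7,8 → slot 8
785: h=1 → slot 1
943: h=7, probe 7,8,0 → slot 0
Table: [943, 785, -, -, -, 520, -, 96, 668, -, -]
Lookup 668: h=7, probe 7,8 → found at 8.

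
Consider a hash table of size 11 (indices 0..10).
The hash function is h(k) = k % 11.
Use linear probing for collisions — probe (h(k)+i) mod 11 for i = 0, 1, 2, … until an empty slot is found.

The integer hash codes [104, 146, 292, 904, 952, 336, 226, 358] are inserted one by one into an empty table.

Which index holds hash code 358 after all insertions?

10

Insert 104: h=5, slot 5 empty → index 5.
Insert 146: h=3, slot 3 empty → index 3.
Insert 292: h=6, slot 6 empty → index 6.
Insert 904: h=2, slot 2 empty → index 2.
Insert 952: h=6, slot 6 occupied → index 7.
Insert 336: h=6, slots 6,7 occupied → index 8.
Insert 226: h=6, slots 6,7,8 occupied → index 9.
Insert 358: h=6, slots 6,7,8,9 occupied → index 10.
Table: [-, -, 904, 146, -, 104, 292, 952, 336, 226, 358]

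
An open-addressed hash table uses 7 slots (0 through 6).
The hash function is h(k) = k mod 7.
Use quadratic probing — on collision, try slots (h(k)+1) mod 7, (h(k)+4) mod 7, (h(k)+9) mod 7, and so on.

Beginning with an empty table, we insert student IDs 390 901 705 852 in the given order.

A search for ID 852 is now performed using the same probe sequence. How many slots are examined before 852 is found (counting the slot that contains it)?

4

Insert 390: h=5, slot 5 empty => index 5.
Insert 901: h=5, slot 5 occupied => index 6.
Insert 705: h=5, slots 5,6 occupied => index 2.
Insert 852: h=5, slots 5,6,2 occupied => index 0.
Table: [852, _, 705, _, _, 390, 901]
Lookup 852: h=5, probe 5,6,2,0 → found at 0.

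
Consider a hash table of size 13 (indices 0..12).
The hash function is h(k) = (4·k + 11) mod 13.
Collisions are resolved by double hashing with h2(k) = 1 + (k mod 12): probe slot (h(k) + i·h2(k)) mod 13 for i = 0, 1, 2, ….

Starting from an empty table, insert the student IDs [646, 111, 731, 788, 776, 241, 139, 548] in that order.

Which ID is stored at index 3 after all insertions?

646: h=8 → slot 8
111: h=0 → slot 0
731: h=10 → slot 10
788: h=4 → slot 4
776: h=8, h2=9, probe 8,4,0,9 → slot 9
241: h=0, h2=2, probe 0,2 → slot 2
139: h=8, h2=8, probe 8,3 → slot 3
548: h=6 → slot 6
Table: [111, _, 241, 139, 788, _, 548, _, 646, 776, 731, _, _]

139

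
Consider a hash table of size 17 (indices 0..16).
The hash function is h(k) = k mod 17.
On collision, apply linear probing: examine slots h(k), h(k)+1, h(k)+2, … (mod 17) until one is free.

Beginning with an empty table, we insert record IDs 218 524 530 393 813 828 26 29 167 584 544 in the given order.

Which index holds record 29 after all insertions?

Insert 218: h=14, slot 14 empty => index 14.
Insert 524: h=14, slot 14 occupied => index 15.
Insert 530: h=3, slot 3 empty => index 3.
Insert 393: h=2, slot 2 empty => index 2.
Insert 813: h=14, slots 14,15 occupied => index 16.
Insert 828: h=12, slot 12 empty => index 12.
Insert 26: h=9, slot 9 empty => index 9.
Insert 29: h=12, slot 12 occupied => index 13.
Insert 167: h=14, slots 14,15,16 occupied => index 0.
Insert 584: h=6, slot 6 empty => index 6.
Insert 544: h=0, slot 0 occupied => index 1.
Table: [167, 544, 393, 530, ∅, ∅, 584, ∅, ∅, 26, ∅, ∅, 828, 29, 218, 524, 813]

13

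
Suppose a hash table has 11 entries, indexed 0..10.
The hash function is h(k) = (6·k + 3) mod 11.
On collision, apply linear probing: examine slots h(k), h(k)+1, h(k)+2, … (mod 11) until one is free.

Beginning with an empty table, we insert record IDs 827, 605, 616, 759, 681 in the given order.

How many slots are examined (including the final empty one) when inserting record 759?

827: h=4 -> slot 4
605: h=3 -> slot 3
616: h=3, probe 3,4,5 -> slot 5
759: h=3, probe 3,4,5,6 -> slot 6
681: h=8 -> slot 8
Table: [—, —, —, 605, 827, 616, 759, —, 681, —, —]

4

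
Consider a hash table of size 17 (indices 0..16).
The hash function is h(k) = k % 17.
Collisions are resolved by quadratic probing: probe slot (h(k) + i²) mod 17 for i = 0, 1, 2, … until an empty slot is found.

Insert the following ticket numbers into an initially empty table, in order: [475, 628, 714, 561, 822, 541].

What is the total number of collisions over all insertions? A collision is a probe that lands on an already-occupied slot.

4

475 hashes to 16; slot 16 is free -> place at 16.
628 hashes to 16; 16 taken -> place at 0.
714 hashes to 0; 0 taken -> place at 1.
561 hashes to 0; 0,1 taken -> place at 4.
822 hashes to 6; slot 6 is free -> place at 6.
541 hashes to 14; slot 14 is free -> place at 14.
Table: [628, 714, _, _, 561, _, 822, _, _, _, _, _, _, _, 541, _, 475]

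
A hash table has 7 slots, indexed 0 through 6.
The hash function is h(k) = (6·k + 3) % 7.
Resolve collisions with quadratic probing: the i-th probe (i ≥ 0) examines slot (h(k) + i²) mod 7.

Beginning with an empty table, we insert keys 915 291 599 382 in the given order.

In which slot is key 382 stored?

3

915: h=5 -> slot 5
291: h=6 -> slot 6
599: h=6, probe 6,0 -> slot 0
382: h=6, probe 6,0,3 -> slot 3
Table: [599, -, -, 382, -, 915, 291]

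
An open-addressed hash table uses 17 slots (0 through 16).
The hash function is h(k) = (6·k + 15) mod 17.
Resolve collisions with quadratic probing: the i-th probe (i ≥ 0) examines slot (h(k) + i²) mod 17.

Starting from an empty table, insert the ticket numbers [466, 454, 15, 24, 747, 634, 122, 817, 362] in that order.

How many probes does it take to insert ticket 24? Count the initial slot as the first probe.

2

466 hashes to 6; slot 6 is free -> place at 6.
454 hashes to 2; slot 2 is free -> place at 2.
15 hashes to 3; slot 3 is free -> place at 3.
24 hashes to 6; 6 taken -> place at 7.
747 hashes to 9; slot 9 is free -> place at 9.
634 hashes to 11; slot 11 is free -> place at 11.
122 hashes to 16; slot 16 is free -> place at 16.
817 hashes to 4; slot 4 is free -> place at 4.
362 hashes to 11; 11 taken -> place at 12.
Table: [_, _, 454, 15, 817, _, 466, 24, _, 747, _, 634, 362, _, _, _, 122]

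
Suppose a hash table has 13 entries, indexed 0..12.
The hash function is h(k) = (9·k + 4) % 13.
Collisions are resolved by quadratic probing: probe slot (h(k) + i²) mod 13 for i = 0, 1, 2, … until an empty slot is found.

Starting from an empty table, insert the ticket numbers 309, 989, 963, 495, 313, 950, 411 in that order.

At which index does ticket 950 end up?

12

309: h=3 -> slot 3
989: h=0 -> slot 0
963: h=0, probe 0,1 -> slot 1
495: h=0, probe 0,1,4 -> slot 4
313: h=0, probe 0,1,4,9 -> slot 9
950: h=0, probe 0,1,4,9,3,12 -> slot 12
411: h=11 -> slot 11
Table: [989, 963, _, 309, 495, _, _, _, _, 313, _, 411, 950]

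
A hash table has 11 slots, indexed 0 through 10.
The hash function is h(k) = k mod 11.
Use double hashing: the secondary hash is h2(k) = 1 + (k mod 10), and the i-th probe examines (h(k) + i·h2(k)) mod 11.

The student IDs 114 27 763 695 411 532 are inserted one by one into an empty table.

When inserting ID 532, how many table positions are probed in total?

114: h=4 -> slot 4
27: h=5 -> slot 5
763: h=4, h2=4, probe 4,8 -> slot 8
695: h=2 -> slot 2
411: h=4, h2=2, probe 4,6 -> slot 6
532: h=4, h2=3, probe 4,7 -> slot 7
Table: [_, _, 695, _, 114, 27, 411, 532, 763, _, _]

2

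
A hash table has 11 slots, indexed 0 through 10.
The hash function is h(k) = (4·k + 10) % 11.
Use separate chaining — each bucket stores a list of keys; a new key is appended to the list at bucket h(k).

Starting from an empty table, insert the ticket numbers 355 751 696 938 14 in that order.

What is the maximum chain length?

355 → bucket 0
751 → bucket 0 (collision)
696 → bucket 0 (collision)
938 → bucket 0 (collision)
14 → bucket 0 (collision)
Final buckets:
0: 355 -> 751 -> 696 -> 938 -> 14
1: .
2: .
3: .
4: .
5: .
6: .
7: .
8: .
9: .
10: .

5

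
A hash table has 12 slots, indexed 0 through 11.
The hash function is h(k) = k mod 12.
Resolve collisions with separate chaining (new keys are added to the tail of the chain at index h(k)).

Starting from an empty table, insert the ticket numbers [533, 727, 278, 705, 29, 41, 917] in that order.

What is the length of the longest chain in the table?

Insert 533: h=5, bucket 5 empty -> new chain.
Insert 727: h=7, bucket 7 empty -> new chain.
Insert 278: h=2, bucket 2 empty -> new chain.
Insert 705: h=9, bucket 9 empty -> new chain.
Insert 29: h=5, bucket 5 nonempty -> append to chain.
Insert 41: h=5, bucket 5 nonempty -> append to chain.
Insert 917: h=5, bucket 5 nonempty -> append to chain.
Final buckets:
0: ∅
1: ∅
2: 278
3: ∅
4: ∅
5: 533 -> 29 -> 41 -> 917
6: ∅
7: 727
8: ∅
9: 705
10: ∅
11: ∅

4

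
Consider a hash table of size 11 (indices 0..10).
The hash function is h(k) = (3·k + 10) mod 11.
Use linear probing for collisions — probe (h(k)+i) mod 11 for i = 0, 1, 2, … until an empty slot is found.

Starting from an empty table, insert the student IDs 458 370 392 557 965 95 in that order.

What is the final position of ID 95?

3

Insert 458: h=9, slot 9 empty → index 9.
Insert 370: h=9, slot 9 occupied → index 10.
Insert 392: h=9, slots 9,10 occupied → index 0.
Insert 557: h=9, slots 9,10,0 occupied → index 1.
Insert 965: h=1, slot 1 occupied → index 2.
Insert 95: h=9, slots 9,10,0,1,2 occupied → index 3.
Table: [392, 557, 965, 95, _, _, _, _, _, 458, 370]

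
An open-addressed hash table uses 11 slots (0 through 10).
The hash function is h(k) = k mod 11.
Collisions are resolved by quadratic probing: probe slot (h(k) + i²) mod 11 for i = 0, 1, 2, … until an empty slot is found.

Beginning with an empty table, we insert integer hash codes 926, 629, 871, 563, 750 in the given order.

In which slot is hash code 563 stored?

Insert 926: h=2, slot 2 empty => index 2.
Insert 629: h=2, slot 2 occupied => index 3.
Insert 871: h=2, slots 2,3 occupied => index 6.
Insert 563: h=2, slots 2,3,6 occupied => index 0.
Insert 750: h=2, slots 2,3,6,0 occupied => index 7.
Table: [563, _, 926, 629, _, _, 871, 750, _, _, _]

0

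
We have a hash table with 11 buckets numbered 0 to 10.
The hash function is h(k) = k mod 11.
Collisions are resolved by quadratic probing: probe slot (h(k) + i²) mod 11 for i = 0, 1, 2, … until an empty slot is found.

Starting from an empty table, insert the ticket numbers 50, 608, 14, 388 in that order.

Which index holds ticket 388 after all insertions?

7

Insert 50: h=6, slot 6 empty → index 6.
Insert 608: h=3, slot 3 empty → index 3.
Insert 14: h=3, slot 3 occupied → index 4.
Insert 388: h=3, slots 3,4 occupied → index 7.
Table: [., ., ., 608, 14, ., 50, 388, ., ., .]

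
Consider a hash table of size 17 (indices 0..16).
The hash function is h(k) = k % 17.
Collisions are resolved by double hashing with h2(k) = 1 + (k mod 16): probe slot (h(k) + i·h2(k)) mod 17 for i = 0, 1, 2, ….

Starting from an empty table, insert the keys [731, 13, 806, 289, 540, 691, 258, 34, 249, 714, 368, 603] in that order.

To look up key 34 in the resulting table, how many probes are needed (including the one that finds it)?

731: h=0 -> slot 0
13: h=13 -> slot 13
806: h=7 -> slot 7
289: h=0, h2=2, probe 0,2 -> slot 2
540: h=13, h2=13, probe 13,9 -> slot 9
691: h=11 -> slot 11
258: h=3 -> slot 3
34: h=0, h2=3, probe 0,3,6 -> slot 6
249: h=11, h2=10, probe 11,4 -> slot 4
714: h=0, h2=11, probe 0,11,5 -> slot 5
368: h=11, h2=1, probe 11,12 -> slot 12
603: h=8 -> slot 8
Table: [731, —, 289, 258, 249, 714, 34, 806, 603, 540, —, 691, 368, 13, —, —, —]
Lookup 34: h=0, h2=3, probe 0,3,6 → found at 6.

3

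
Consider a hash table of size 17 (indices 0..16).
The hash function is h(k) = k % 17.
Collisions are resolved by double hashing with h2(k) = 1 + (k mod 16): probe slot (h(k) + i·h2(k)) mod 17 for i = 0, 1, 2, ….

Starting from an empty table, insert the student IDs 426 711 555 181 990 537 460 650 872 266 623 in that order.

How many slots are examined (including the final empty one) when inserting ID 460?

4

426: h=1 -> slot 1
711: h=14 -> slot 14
555: h=11 -> slot 11
181: h=11, h2=6, probe 11,0 -> slot 0
990: h=4 -> slot 4
537: h=10 -> slot 10
460: h=1, h2=13, probe 1,14,10,6 -> slot 6
650: h=4, h2=11, probe 4,15 -> slot 15
872: h=5 -> slot 5
266: h=11, h2=11, probe 11,5,16 -> slot 16
623: h=11, h2=16, probe 11,10,9 -> slot 9
Table: [181, 426, ∅, ∅, 990, 872, 460, ∅, ∅, 623, 537, 555, ∅, ∅, 711, 650, 266]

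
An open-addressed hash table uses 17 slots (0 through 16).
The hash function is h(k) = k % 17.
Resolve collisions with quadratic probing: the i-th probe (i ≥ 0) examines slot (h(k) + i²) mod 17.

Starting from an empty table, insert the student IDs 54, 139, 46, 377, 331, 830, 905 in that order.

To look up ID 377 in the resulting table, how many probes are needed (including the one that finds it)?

54 hashes to 3; slot 3 is free => place at 3.
139 hashes to 3; 3 taken => place at 4.
46 hashes to 12; slot 12 is free => place at 12.
377 hashes to 3; 3,4 taken => place at 7.
331 hashes to 8; slot 8 is free => place at 8.
830 hashes to 14; slot 14 is free => place at 14.
905 hashes to 4; 4 taken => place at 5.
Table: [., ., ., 54, 139, 905, ., 377, 331, ., ., ., 46, ., 830, ., .]
Lookup 377: h=3, probe 3,4,7 → found at 7.

3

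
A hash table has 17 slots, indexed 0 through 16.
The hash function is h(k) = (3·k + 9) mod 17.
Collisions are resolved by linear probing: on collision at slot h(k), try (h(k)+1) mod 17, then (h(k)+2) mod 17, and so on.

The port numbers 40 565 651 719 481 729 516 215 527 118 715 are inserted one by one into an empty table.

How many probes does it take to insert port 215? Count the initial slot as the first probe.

5

Insert 40: h=10, slot 10 empty => index 10.
Insert 565: h=4, slot 4 empty => index 4.
Insert 651: h=7, slot 7 empty => index 7.
Insert 719: h=7, slot 7 occupied => index 8.
Insert 481: h=7, slots 7,8 occupied => index 9.
Insert 729: h=3, slot 3 empty => index 3.
Insert 516: h=10, slot 10 occupied => index 11.
Insert 215: h=8, slots 8,9,10,11 occupied => index 12.
Insert 527: h=9, slots 9,10,11,12 occupied => index 13.
Insert 118: h=6, slot 6 empty => index 6.
Insert 715: h=12, slots 12,13 occupied => index 14.
Table: [—, —, —, 729, 565, —, 118, 651, 719, 481, 40, 516, 215, 527, 715, —, —]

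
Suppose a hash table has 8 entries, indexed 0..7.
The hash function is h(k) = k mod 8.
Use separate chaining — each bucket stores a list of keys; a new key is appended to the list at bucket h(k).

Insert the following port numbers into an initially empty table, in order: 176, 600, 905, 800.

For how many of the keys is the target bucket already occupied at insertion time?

Insert 176: h=0, bucket 0 empty -> new chain.
Insert 600: h=0, bucket 0 nonempty -> append to chain.
Insert 905: h=1, bucket 1 empty -> new chain.
Insert 800: h=0, bucket 0 nonempty -> append to chain.
Final buckets:
0: 176 -> 600 -> 800
1: 905
2: -
3: -
4: -
5: -
6: -
7: -

2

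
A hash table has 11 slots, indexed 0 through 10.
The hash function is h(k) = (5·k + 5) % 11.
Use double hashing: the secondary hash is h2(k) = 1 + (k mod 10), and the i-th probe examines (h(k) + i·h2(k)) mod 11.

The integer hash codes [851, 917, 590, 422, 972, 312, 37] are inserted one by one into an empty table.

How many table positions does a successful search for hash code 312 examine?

4

Insert 851: h=3, slot 3 empty => index 3.
Insert 917: h=3, h2=8, slot 3 occupied => index 0.
Insert 590: h=7, slot 7 empty => index 7.
Insert 422: h=3, h2=3, slot 3 occupied => index 6.
Insert 972: h=3, h2=3, slots 3,6 occupied => index 9.
Insert 312: h=3, h2=3, slots 3,6,9 occupied => index 1.
Insert 37: h=3, h2=8, slots 3,0 occupied => index 8.
Table: [917, 312, ∅, 851, ∅, ∅, 422, 590, 37, 972, ∅]
Lookup 312: h=3, h2=3, probe 3,6,9,1 → found at 1.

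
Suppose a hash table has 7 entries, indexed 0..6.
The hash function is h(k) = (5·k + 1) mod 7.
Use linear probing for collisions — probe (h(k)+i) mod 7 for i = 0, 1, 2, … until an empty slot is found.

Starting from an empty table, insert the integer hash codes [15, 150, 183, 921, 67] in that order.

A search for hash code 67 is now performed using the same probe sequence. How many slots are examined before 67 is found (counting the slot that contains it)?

Insert 15: h=6, slot 6 empty => index 6.
Insert 150: h=2, slot 2 empty => index 2.
Insert 183: h=6, slot 6 occupied => index 0.
Insert 921: h=0, slot 0 occupied => index 1.
Insert 67: h=0, slots 0,1,2 occupied => index 3.
Table: [183, 921, 150, 67, —, —, 15]
Lookup 67: h=0, probe 0,1,2,3 → found at 3.

4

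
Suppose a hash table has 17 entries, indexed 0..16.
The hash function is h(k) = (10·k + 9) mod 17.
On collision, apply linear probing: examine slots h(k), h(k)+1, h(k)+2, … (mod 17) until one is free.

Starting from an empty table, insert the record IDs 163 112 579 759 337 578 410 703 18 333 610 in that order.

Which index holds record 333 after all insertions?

Insert 163: h=7, slot 7 empty => index 7.
Insert 112: h=7, slot 7 occupied => index 8.
Insert 579: h=2, slot 2 empty => index 2.
Insert 759: h=0, slot 0 empty => index 0.
Insert 337: h=13, slot 13 empty => index 13.
Insert 578: h=9, slot 9 empty => index 9.
Insert 410: h=12, slot 12 empty => index 12.
Insert 703: h=1, slot 1 empty => index 1.
Insert 18: h=2, slot 2 occupied => index 3.
Insert 333: h=7, slots 7,8,9 occupied => index 10.
Insert 610: h=6, slot 6 empty => index 6.
Table: [759, 703, 579, 18, —, —, 610, 163, 112, 578, 333, —, 410, 337, —, —, —]

10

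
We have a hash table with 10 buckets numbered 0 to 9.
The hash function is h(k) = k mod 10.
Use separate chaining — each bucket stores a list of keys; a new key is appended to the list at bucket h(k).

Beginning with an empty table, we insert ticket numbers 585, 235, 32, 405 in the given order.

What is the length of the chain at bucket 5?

3

585 -> bucket 5
235 -> bucket 5 (collision)
32 -> bucket 2
405 -> bucket 5 (collision)
Final buckets:
0: -
1: -
2: 32
3: -
4: -
5: 585 -> 235 -> 405
6: -
7: -
8: -
9: -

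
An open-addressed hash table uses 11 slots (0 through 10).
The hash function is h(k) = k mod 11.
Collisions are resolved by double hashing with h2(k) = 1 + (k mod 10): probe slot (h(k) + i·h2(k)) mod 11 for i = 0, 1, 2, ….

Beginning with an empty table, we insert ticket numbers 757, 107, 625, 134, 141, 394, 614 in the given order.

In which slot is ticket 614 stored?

7

757 hashes to 9; slot 9 is free => place at 9.
107 hashes to 8; slot 8 is free => place at 8.
625 hashes to 9, h2=6; 9 taken => place at 4.
134 hashes to 2; slot 2 is free => place at 2.
141 hashes to 9, h2=2; 9 taken => place at 0.
394 hashes to 9, h2=5; 9 taken => place at 3.
614 hashes to 9, h2=5; 9,3,8,2 taken => place at 7.
Table: [141, _, 134, 394, 625, _, _, 614, 107, 757, _]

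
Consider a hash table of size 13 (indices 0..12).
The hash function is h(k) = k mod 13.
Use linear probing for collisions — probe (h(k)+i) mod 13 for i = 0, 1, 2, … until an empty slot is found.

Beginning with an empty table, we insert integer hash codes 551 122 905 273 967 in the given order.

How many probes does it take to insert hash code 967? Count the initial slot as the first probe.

3

551 hashes to 5; slot 5 is free -> place at 5.
122 hashes to 5; 5 taken -> place at 6.
905 hashes to 8; slot 8 is free -> place at 8.
273 hashes to 0; slot 0 is free -> place at 0.
967 hashes to 5; 5,6 taken -> place at 7.
Table: [273, ∅, ∅, ∅, ∅, 551, 122, 967, 905, ∅, ∅, ∅, ∅]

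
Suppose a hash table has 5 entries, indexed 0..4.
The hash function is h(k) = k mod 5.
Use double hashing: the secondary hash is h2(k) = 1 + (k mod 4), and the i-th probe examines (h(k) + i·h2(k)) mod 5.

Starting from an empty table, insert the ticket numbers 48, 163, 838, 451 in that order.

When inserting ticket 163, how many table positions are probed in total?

48: h=3 -> slot 3
163: h=3, h2=4, probe 3,2 -> slot 2
838: h=3, h2=3, probe 3,1 -> slot 1
451: h=1, h2=4, probe 1,0 -> slot 0
Table: [451, 838, 163, 48, -]

2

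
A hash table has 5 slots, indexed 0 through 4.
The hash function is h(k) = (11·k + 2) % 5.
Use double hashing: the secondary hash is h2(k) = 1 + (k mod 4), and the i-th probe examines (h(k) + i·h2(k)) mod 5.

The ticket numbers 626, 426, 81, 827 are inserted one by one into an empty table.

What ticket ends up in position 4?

827

Insert 626: h=3, slot 3 empty → index 3.
Insert 426: h=3, h2=3, slot 3 occupied → index 1.
Insert 81: h=3, h2=2, slot 3 occupied → index 0.
Insert 827: h=4, slot 4 empty → index 4.
Table: [81, 426, _, 626, 827]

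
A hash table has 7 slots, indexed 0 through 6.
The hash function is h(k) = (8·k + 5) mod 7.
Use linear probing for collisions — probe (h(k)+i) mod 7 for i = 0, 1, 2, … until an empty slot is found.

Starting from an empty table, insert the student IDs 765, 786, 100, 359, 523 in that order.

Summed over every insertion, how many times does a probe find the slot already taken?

765 hashes to 0; slot 0 is free => place at 0.
786 hashes to 0; 0 taken => place at 1.
100 hashes to 0; 0,1 taken => place at 2.
359 hashes to 0; 0,1,2 taken => place at 3.
523 hashes to 3; 3 taken => place at 4.
Table: [765, 786, 100, 359, 523, ., .]

7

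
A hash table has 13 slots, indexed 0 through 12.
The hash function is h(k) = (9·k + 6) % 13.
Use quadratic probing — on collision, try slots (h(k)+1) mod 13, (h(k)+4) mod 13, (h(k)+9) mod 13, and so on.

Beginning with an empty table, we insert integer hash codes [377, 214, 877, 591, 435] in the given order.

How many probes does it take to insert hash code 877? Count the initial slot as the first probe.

2

377: h=6 -> slot 6
214: h=8 -> slot 8
877: h=8, probe 8,9 -> slot 9
591: h=8, probe 8,9,12 -> slot 12
435: h=8, probe 8,9,12,4 -> slot 4
Table: [_, _, _, _, 435, _, 377, _, 214, 877, _, _, 591]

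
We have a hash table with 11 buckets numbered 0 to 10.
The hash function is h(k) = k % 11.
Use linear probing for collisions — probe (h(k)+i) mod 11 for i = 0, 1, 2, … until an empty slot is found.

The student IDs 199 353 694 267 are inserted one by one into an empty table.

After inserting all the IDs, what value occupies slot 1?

Insert 199: h=1, slot 1 empty => index 1.
Insert 353: h=1, slot 1 occupied => index 2.
Insert 694: h=1, slots 1,2 occupied => index 3.
Insert 267: h=3, slot 3 occupied => index 4.
Table: [—, 199, 353, 694, 267, —, —, —, —, —, —]

199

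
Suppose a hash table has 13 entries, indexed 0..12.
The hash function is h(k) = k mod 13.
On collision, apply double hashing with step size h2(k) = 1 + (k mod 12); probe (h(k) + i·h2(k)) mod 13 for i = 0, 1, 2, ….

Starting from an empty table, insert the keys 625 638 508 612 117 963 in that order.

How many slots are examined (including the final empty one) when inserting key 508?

625 hashes to 1; slot 1 is free -> place at 1.
638 hashes to 1, h2=3; 1 taken -> place at 4.
508 hashes to 1, h2=5; 1 taken -> place at 6.
612 hashes to 1, h2=1; 1 taken -> place at 2.
117 hashes to 0; slot 0 is free -> place at 0.
963 hashes to 1, h2=4; 1 taken -> place at 5.
Table: [117, 625, 612, ∅, 638, 963, 508, ∅, ∅, ∅, ∅, ∅, ∅]

2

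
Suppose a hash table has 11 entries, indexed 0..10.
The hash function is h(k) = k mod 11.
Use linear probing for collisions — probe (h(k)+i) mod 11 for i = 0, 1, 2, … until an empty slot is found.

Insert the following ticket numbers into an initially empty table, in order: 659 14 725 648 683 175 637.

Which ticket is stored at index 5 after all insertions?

637

659: h=10 -> slot 10
14: h=3 -> slot 3
725: h=10, probe 10,0 -> slot 0
648: h=10, probe 10,0,1 -> slot 1
683: h=1, probe 1,2 -> slot 2
175: h=10, probe 10,0,1,2,3,4 -> slot 4
637: h=10, probe 10,0,1,2,3,4,5 -> slot 5
Table: [725, 648, 683, 14, 175, 637, —, —, —, —, 659]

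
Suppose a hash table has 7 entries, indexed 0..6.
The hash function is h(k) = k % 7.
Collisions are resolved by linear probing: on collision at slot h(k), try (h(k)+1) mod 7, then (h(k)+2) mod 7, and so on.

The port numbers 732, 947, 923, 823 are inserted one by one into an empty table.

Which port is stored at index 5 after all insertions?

823

732: h=4 -> slot 4
947: h=2 -> slot 2
923: h=6 -> slot 6
823: h=4, probe 4,5 -> slot 5
Table: [_, _, 947, _, 732, 823, 923]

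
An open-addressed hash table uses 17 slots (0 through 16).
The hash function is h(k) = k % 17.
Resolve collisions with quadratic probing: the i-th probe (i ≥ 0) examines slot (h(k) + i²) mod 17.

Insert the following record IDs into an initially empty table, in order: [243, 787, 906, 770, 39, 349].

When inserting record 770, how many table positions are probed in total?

Insert 243: h=5, slot 5 empty => index 5.
Insert 787: h=5, slot 5 occupied => index 6.
Insert 906: h=5, slots 5,6 occupied => index 9.
Insert 770: h=5, slots 5,6,9 occupied => index 14.
Insert 39: h=5, slots 5,6,9,14 occupied => index 4.
Insert 349: h=9, slot 9 occupied => index 10.
Table: [-, -, -, -, 39, 243, 787, -, -, 906, 349, -, -, -, 770, -, -]

4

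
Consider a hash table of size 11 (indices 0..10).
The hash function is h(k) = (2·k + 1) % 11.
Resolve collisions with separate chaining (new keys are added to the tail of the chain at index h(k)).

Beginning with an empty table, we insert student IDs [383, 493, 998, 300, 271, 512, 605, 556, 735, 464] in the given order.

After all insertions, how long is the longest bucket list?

383 -> bucket 8
493 -> bucket 8 (collision)
998 -> bucket 6
300 -> bucket 7
271 -> bucket 4
512 -> bucket 2
605 -> bucket 1
556 -> bucket 2 (collision)
735 -> bucket 8 (collision)
464 -> bucket 5
Final buckets:
0: —
1: 605
2: 512 -> 556
3: —
4: 271
5: 464
6: 998
7: 300
8: 383 -> 493 -> 735
9: —
10: —

3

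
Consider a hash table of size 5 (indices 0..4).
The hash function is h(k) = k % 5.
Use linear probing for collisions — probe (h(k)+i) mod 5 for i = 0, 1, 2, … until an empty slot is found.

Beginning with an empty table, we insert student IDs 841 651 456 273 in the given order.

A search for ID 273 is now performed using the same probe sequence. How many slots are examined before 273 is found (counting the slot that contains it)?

2

841: h=1 => slot 1
651: h=1, probe 1,2 => slot 2
456: h=1, probe 1,2,3 => slot 3
273: h=3, probe 3,4 => slot 4
Table: [_, 841, 651, 456, 273]
Lookup 273: h=3, probe 3,4 → found at 4.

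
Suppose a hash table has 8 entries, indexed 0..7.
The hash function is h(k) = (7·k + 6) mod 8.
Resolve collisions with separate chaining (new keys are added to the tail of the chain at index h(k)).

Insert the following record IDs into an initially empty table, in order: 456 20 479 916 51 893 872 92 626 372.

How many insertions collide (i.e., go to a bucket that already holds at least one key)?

Insert 456: h=6, bucket 6 empty -> new chain.
Insert 20: h=2, bucket 2 empty -> new chain.
Insert 479: h=7, bucket 7 empty -> new chain.
Insert 916: h=2, bucket 2 nonempty -> append to chain.
Insert 51: h=3, bucket 3 empty -> new chain.
Insert 893: h=1, bucket 1 empty -> new chain.
Insert 872: h=6, bucket 6 nonempty -> append to chain.
Insert 92: h=2, bucket 2 nonempty -> append to chain.
Insert 626: h=4, bucket 4 empty -> new chain.
Insert 372: h=2, bucket 2 nonempty -> append to chain.
Final buckets:
0: _
1: 893
2: 20 -> 916 -> 92 -> 372
3: 51
4: 626
5: _
6: 456 -> 872
7: 479

4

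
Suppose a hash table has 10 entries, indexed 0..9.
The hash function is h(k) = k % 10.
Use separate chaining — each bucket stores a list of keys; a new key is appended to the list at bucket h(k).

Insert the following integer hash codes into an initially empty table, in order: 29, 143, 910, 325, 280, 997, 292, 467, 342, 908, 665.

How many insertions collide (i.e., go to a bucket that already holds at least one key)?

4

Insert 29: h=9, bucket 9 empty -> new chain.
Insert 143: h=3, bucket 3 empty -> new chain.
Insert 910: h=0, bucket 0 empty -> new chain.
Insert 325: h=5, bucket 5 empty -> new chain.
Insert 280: h=0, bucket 0 nonempty -> append to chain.
Insert 997: h=7, bucket 7 empty -> new chain.
Insert 292: h=2, bucket 2 empty -> new chain.
Insert 467: h=7, bucket 7 nonempty -> append to chain.
Insert 342: h=2, bucket 2 nonempty -> append to chain.
Insert 908: h=8, bucket 8 empty -> new chain.
Insert 665: h=5, bucket 5 nonempty -> append to chain.
Final buckets:
0: 910 -> 280
1: -
2: 292 -> 342
3: 143
4: -
5: 325 -> 665
6: -
7: 997 -> 467
8: 908
9: 29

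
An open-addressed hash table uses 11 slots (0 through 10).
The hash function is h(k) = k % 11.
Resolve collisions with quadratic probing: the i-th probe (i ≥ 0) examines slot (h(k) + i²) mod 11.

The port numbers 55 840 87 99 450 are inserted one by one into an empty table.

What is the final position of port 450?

3

Insert 55: h=0, slot 0 empty → index 0.
Insert 840: h=4, slot 4 empty → index 4.
Insert 87: h=10, slot 10 empty → index 10.
Insert 99: h=0, slot 0 occupied → index 1.
Insert 450: h=10, slots 10,0 occupied → index 3.
Table: [55, 99, ., 450, 840, ., ., ., ., ., 87]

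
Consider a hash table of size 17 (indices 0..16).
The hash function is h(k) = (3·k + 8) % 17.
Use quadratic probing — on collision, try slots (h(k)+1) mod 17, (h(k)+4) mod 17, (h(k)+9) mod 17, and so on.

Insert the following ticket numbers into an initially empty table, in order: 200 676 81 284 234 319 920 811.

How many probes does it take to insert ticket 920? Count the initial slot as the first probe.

2

200: h=13 → slot 13
676: h=13, probe 13,14 → slot 14
81: h=13, probe 13,14,0 → slot 0
284: h=10 → slot 10
234: h=13, probe 13,14,0,5 → slot 5
319: h=13, probe 13,14,0,5,12 → slot 12
920: h=14, probe 14,15 → slot 15
811: h=10, probe 10,11 → slot 11
Table: [81, -, -, -, -, 234, -, -, -, -, 284, 811, 319, 200, 676, 920, -]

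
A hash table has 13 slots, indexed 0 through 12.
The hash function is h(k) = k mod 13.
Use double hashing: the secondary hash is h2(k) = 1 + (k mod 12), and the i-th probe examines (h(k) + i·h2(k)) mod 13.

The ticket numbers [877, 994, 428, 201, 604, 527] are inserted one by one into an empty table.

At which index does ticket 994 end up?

Insert 877: h=6, slot 6 empty → index 6.
Insert 994: h=6, h2=11, slot 6 occupied → index 4.
Insert 428: h=12, slot 12 empty → index 12.
Insert 201: h=6, h2=10, slot 6 occupied → index 3.
Insert 604: h=6, h2=5, slot 6 occupied → index 11.
Insert 527: h=7, slot 7 empty → index 7.
Table: [., ., ., 201, 994, ., 877, 527, ., ., ., 604, 428]

4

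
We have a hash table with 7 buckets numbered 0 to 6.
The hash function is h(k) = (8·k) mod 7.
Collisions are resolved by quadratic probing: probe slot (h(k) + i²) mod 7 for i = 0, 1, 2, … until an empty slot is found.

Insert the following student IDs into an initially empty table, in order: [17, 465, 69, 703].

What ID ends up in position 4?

Insert 17: h=3, slot 3 empty -> index 3.
Insert 465: h=3, slot 3 occupied -> index 4.
Insert 69: h=6, slot 6 empty -> index 6.
Insert 703: h=3, slots 3,4 occupied -> index 0.
Table: [703, —, —, 17, 465, —, 69]

465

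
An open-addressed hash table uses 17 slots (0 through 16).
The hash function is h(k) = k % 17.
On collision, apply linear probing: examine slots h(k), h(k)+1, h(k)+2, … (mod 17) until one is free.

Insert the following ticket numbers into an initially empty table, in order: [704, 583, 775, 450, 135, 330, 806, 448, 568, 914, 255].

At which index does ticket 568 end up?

12

Insert 704: h=7, slot 7 empty → index 7.
Insert 583: h=5, slot 5 empty → index 5.
Insert 775: h=10, slot 10 empty → index 10.
Insert 450: h=8, slot 8 empty → index 8.
Insert 135: h=16, slot 16 empty → index 16.
Insert 330: h=7, slots 7,8 occupied → index 9.
Insert 806: h=7, slots 7,8,9,10 occupied → index 11.
Insert 448: h=6, slot 6 empty → index 6.
Insert 568: h=7, slots 7,8,9,10,11 occupied → index 12.
Insert 914: h=13, slot 13 empty → index 13.
Insert 255: h=0, slot 0 empty → index 0.
Table: [255, ∅, ∅, ∅, ∅, 583, 448, 704, 450, 330, 775, 806, 568, 914, ∅, ∅, 135]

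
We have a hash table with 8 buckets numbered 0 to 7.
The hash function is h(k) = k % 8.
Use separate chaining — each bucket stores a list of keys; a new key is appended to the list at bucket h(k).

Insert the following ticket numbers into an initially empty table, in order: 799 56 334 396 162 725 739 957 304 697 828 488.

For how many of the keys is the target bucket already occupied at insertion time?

4

Insert 799: h=7, bucket 7 empty -> new chain.
Insert 56: h=0, bucket 0 empty -> new chain.
Insert 334: h=6, bucket 6 empty -> new chain.
Insert 396: h=4, bucket 4 empty -> new chain.
Insert 162: h=2, bucket 2 empty -> new chain.
Insert 725: h=5, bucket 5 empty -> new chain.
Insert 739: h=3, bucket 3 empty -> new chain.
Insert 957: h=5, bucket 5 nonempty -> append to chain.
Insert 304: h=0, bucket 0 nonempty -> append to chain.
Insert 697: h=1, bucket 1 empty -> new chain.
Insert 828: h=4, bucket 4 nonempty -> append to chain.
Insert 488: h=0, bucket 0 nonempty -> append to chain.
Final buckets:
0: 56 -> 304 -> 488
1: 697
2: 162
3: 739
4: 396 -> 828
5: 725 -> 957
6: 334
7: 799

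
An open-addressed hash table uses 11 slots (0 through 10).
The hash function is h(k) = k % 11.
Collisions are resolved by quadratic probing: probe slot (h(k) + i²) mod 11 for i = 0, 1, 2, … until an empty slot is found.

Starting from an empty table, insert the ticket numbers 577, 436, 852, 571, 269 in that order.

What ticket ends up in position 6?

577 hashes to 5; slot 5 is free -> place at 5.
436 hashes to 7; slot 7 is free -> place at 7.
852 hashes to 5; 5 taken -> place at 6.
571 hashes to 10; slot 10 is free -> place at 10.
269 hashes to 5; 5,6 taken -> place at 9.
Table: [-, -, -, -, -, 577, 852, 436, -, 269, 571]

852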